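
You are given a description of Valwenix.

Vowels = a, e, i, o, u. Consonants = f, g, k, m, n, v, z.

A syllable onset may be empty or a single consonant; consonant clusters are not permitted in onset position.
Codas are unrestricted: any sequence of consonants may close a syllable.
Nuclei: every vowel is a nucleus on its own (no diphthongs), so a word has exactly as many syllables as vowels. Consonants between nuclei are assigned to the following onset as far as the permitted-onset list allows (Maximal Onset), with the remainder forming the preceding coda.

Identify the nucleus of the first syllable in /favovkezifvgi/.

Nuclei (vowels): a, o, e, i, i → 5 syllables.
The first nucleus (vowel 1 from the left) is /a/.

a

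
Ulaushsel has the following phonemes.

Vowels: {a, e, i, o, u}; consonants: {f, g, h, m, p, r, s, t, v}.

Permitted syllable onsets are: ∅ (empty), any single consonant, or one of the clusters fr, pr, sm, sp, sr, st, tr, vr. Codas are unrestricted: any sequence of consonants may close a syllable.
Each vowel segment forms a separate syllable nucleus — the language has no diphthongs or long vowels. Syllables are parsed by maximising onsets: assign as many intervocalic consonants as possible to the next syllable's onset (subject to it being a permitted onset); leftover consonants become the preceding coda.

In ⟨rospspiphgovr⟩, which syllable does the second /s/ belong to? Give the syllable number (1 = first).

Nuclei (vowels): o, i, o → 3 syllables.
Between /o/ (V1) and /i/ (V2): cluster /spsp/ — the longest permitted-onset suffix is /sp/; onset = /sp/, preceding coda = /sp/.
Between /i/ (V2) and /o/ (V3): cluster /phg/ — the longest permitted-onset suffix is /g/; onset = /g/, preceding coda = /ph/.
Syllabification: rosp.spiph.govr.
The second /s/ is in the onset of syllable 2 (/spiph/).

2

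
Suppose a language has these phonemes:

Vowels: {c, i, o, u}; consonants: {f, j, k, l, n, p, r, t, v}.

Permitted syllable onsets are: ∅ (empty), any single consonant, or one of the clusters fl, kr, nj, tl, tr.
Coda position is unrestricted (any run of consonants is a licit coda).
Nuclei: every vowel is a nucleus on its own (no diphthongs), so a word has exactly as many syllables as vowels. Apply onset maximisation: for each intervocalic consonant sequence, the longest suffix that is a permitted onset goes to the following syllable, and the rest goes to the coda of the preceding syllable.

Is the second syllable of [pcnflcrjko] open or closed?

closed

Vowels present: c, c, o; each is a nucleus, giving 3 syllables.
V1 /c/ – V2 /c/: /nfl/ splits as /n/ + /fl/ (/fl/ is the longest suffix that is a licit onset).
V2 /c/ – V3 /o/: /rjk/ splits as /rj/ + /k/ (/k/ is the longest suffix that is a licit onset).
Putting it together: pcn.flcrj.ko.
Syllable 2 is /flcrj/ with coda /rj/, so it is closed.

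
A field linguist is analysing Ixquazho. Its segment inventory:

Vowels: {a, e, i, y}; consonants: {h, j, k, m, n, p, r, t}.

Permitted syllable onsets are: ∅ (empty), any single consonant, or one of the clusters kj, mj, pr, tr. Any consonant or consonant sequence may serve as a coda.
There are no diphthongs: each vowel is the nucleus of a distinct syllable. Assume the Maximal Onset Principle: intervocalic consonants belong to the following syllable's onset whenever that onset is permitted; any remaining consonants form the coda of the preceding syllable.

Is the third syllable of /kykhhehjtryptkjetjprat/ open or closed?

closed

Nuclei (vowels): y, e, y, e, a → 5 syllables.
/y…e/ gap (V1→V2): /khh/ splits as /kh/ + /h/ (/h/ is the longest suffix that is a licit onset).
/e…y/ gap (V2→V3): /hjtr/ — longest licit onset from the right is /tr/, leaving /hj/ as coda.
/y…e/ gap (V3→V4): /ptkj/ — longest licit onset from the right is /kj/, leaving /pt/ as coda.
/e…a/ gap (V4→V5): /tjpr/ splits as /tj/ + /pr/ (/pr/ is the longest suffix that is a licit onset).
Syllabification: kykh.hehj.trypt.kjetj.prat.
Syllable 3 is /trypt/ with coda /pt/, so it is closed.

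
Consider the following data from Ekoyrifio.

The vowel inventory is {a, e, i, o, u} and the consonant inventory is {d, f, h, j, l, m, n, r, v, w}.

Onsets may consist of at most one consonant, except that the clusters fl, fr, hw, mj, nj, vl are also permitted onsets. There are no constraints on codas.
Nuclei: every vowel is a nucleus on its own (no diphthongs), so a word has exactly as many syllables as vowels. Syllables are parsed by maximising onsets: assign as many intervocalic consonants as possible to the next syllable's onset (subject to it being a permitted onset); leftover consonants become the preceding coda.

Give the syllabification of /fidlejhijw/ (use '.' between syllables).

fid.lej.hijw

Vowels present: i, e, i; each is a nucleus, giving 3 syllables.
/i…e/ gap (V1→V2): /dl/; trying suffixes from longest down, /l/ is the first permitted one, so coda /d/ | onset /l/.
/e…i/ gap (V2→V3): /jh/; trying suffixes from longest down, /h/ is the first permitted one, so coda /j/ | onset /h/.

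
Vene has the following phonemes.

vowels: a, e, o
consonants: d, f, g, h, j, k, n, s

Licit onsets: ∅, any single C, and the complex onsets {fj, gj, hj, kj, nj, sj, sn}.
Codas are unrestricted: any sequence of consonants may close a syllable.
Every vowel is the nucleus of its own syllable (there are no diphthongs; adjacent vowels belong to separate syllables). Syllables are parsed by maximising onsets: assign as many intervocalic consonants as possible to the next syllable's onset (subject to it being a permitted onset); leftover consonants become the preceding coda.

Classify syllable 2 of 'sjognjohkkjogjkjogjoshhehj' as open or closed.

closed

The vowels are o, o, o, o, o, e — 6 nuclei, so 6 syllables.
Between /o/ (V1) and /o/ (V2): /gnj/ — longest licit onset from the right is /nj/, leaving /g/ as coda.
Between /o/ (V2) and /o/ (V3): /hkkj/ splits as /hk/ + /kj/ (/kj/ is the longest suffix that is a licit onset).
Between /o/ (V3) and /o/ (V4): /gjkj/; trying suffixes from longest down, /kj/ is the first permitted one, so coda /gj/ | onset /kj/.
Between /o/ (V4) and /o/ (V5): cluster /gj/ — /gj/ is itself a permitted onset, so the whole cluster goes right; preceding coda = ∅.
Between /o/ (V5) and /e/ (V6): /shh/ — longest licit onset from the right is /h/, leaving /sh/ as coda.
So the parse is sjog.njohk.kjogj.kjo.gjosh.hehj.
Syllable 2 is /njohk/ with coda /hk/, so it is closed.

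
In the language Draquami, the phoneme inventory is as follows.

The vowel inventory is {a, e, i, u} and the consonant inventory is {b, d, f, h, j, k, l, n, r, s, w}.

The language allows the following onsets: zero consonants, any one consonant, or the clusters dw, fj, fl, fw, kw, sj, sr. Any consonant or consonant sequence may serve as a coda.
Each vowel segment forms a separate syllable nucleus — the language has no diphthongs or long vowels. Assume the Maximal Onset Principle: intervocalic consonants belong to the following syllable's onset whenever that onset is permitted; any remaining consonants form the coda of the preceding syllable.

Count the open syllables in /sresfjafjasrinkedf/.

2

The vowels are e, a, a, i, e — 5 nuclei, so 5 syllables.
σ1/σ2 boundary: /sfj/ splits as /s/ + /fj/ (/fj/ is the longest suffix that is a licit onset).
σ2/σ3 boundary: /fj/ — entire cluster is a permitted onset → onset /fj/, coda ∅.
σ3/σ4 boundary: /sr/ is a licit onset in full, so it all attaches to the next syllable.
σ4/σ5 boundary: /nk/; trying suffixes from longest down, /k/ is the first permitted one, so coda /n/ | onset /k/.
Putting it together: sres.fja.fja.srin.kedf.
Classifying each syllable: /sres/ (closed), /fja/ (open), /fja/ (open), /srin/ (closed), /kedf/ (closed).
Open syllables: 2.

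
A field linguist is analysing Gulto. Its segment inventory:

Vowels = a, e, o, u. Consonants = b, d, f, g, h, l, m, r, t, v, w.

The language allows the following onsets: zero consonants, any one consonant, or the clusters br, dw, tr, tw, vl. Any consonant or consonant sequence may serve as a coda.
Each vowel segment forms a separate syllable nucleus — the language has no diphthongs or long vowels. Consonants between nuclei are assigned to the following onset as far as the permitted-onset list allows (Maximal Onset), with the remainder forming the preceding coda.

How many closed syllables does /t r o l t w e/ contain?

1

Nuclei (vowels): o, e → 2 syllables.
σ1/σ2 boundary: /ltw/ — longest licit onset from the right is /tw/, leaving /l/ as coda.
Result: trol.twe.
Classifying each syllable: /trol/ (closed), /twe/ (open).
Closed syllables: 1.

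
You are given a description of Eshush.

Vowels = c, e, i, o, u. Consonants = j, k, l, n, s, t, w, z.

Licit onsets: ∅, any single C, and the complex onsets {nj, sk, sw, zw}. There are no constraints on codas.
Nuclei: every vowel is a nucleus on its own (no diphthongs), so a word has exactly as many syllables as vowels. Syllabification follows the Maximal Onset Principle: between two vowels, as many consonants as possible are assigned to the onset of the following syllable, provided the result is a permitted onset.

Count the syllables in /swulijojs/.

Nuclei (vowels): u, i, o → 3 syllables.

3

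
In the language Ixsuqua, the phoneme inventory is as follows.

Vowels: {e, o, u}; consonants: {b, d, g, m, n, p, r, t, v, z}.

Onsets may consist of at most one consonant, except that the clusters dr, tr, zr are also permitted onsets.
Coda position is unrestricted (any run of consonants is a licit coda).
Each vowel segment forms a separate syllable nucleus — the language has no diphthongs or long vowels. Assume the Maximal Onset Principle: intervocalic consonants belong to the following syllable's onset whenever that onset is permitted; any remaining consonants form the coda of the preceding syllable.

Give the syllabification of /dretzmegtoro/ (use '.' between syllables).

dretz.meg.to.ro

Vowels present: e, e, o, o; each is a nucleus, giving 4 syllables.
V1 /e/ – V2 /e/: /tzm/ — longest licit onset from the right is /m/, leaving /tz/ as coda.
V2 /e/ – V3 /o/: /gt/ splits as /g/ + /t/ (/t/ is the longest suffix that is a licit onset).
V3 /o/ – V4 /o/: /r/ → onset of the next syllable (single consonants are always licit onsets).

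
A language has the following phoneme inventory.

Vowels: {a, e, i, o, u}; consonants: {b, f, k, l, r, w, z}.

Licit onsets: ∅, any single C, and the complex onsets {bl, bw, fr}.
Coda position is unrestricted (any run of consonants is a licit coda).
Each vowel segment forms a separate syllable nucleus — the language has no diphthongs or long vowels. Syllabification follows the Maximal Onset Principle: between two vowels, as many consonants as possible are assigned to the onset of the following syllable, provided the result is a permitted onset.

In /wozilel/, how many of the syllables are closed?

1

Vowels present: o, i, e; each is a nucleus, giving 3 syllables.
Between /o/ (V1) and /i/ (V2): /z/ → onset of the next syllable (single consonants are always licit onsets).
Between /i/ (V2) and /e/ (V3): /l/ is a single consonant, so it becomes the next onset.
Putting it together: wo.zi.lel.
Classifying each syllable: /wo/ (open), /zi/ (open), /lel/ (closed).
Closed syllables: 1.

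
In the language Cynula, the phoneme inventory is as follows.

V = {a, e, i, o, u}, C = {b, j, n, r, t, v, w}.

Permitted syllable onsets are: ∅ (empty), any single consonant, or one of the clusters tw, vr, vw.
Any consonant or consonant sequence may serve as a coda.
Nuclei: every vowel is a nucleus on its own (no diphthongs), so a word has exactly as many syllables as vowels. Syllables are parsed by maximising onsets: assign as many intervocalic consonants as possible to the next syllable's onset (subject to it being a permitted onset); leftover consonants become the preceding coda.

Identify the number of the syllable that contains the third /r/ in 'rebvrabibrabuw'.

4

The vowels are e, a, i, a, u — 5 nuclei, so 5 syllables.
/e…a/ gap (V1→V2): /bvr/ splits as /b/ + /vr/ (/vr/ is the longest suffix that is a licit onset).
/a…i/ gap (V2→V3): just /b/ — single C goes to the following onset.
/i…a/ gap (V3→V4): cluster /br/ — the longest permitted-onset suffix is /r/; onset = /r/, preceding coda = /b/.
/a…u/ gap (V4→V5): /b/ is a single consonant, so it becomes the next onset.
Putting it together: reb.vra.bib.ra.buw.
The third /r/ is in the onset of syllable 4 (/ra/).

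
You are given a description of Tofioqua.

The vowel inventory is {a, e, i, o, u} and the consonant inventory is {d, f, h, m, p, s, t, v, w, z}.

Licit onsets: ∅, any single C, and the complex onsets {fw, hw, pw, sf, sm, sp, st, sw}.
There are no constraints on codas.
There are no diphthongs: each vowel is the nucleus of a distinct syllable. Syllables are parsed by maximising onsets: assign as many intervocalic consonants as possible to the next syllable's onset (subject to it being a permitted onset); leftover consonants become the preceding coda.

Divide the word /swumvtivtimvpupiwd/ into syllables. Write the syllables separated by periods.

swumv.tiv.timv.pu.piwd

The vowels are u, i, i, u, i — 5 nuclei, so 5 syllables.
V1 /u/ – V2 /i/: /mvt/; trying suffixes from longest down, /t/ is the first permitted one, so coda /mv/ | onset /t/.
V2 /i/ – V3 /i/: /vt/ splits as /v/ + /t/ (/t/ is the longest suffix that is a licit onset).
V3 /i/ – V4 /u/: /mvp/; trying suffixes from longest down, /p/ is the first permitted one, so coda /mv/ | onset /p/.
V4 /u/ – V5 /i/: /p/ is a single consonant, so it becomes the next onset.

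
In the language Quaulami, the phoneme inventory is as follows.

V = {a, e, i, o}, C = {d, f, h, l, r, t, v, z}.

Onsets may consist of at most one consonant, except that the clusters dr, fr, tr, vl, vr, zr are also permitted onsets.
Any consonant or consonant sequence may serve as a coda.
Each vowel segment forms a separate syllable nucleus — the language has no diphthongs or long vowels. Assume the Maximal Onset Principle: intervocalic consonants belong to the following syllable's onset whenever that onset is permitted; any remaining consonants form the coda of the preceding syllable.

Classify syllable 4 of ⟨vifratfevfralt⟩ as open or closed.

closed

Vowels present: i, a, e, a; each is a nucleus, giving 4 syllables.
/i…a/ gap (V1→V2): /fr/ is a licit onset in full, so it all attaches to the next syllable.
/a…e/ gap (V2→V3): cluster /tf/ — the longest permitted-onset suffix is /f/; onset = /f/, preceding coda = /t/.
/e…a/ gap (V3→V4): cluster /vfr/ — the longest permitted-onset suffix is /fr/; onset = /fr/, preceding coda = /v/.
Putting it together: vi.frat.fev.fralt.
Syllable 4 is /fralt/ with coda /lt/, so it is closed.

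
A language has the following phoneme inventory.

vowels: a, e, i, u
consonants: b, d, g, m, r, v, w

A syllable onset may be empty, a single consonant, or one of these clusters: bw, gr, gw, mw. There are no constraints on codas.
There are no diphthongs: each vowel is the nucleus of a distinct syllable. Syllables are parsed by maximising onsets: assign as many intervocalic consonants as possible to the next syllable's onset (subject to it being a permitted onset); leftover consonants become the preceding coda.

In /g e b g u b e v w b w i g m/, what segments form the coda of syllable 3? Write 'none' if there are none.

Vowels present: e, u, e, i; each is a nucleus, giving 4 syllables.
Between /e/ (V1) and /u/ (V2): /bg/; trying suffixes from longest down, /g/ is the first permitted one, so coda /b/ | onset /g/.
Between /u/ (V2) and /e/ (V3): /b/ is a single consonant, so it becomes the next onset.
Between /e/ (V3) and /i/ (V4): /vwbw/; trying suffixes from longest down, /bw/ is the first permitted one, so coda /vw/ | onset /bw/.
Result: geb.gu.bevw.bwigm.
Syllable 3 is /bevw/: onset /b/, nucleus /e/, coda /vw/.

vw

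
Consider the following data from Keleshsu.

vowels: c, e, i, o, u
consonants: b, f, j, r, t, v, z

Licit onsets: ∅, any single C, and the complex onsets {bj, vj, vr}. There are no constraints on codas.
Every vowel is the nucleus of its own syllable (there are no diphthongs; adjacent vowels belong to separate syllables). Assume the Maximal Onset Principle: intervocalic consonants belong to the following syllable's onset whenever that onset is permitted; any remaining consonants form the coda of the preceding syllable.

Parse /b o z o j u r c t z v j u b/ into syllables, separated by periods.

The vowels are o, o, u, c, u — 5 nuclei, so 5 syllables.
V1 /o/ – V2 /o/: just /z/ — single C goes to the following onset.
V2 /o/ – V3 /u/: just /j/ — single C goes to the following onset.
V3 /u/ – V4 /c/: /r/ → onset of the next syllable (single consonants are always licit onsets).
V4 /c/ – V5 /u/: cluster /tzvj/ — the longest permitted-onset suffix is /vj/; onset = /vj/, preceding coda = /tz/.

bo.zo.ju.rctz.vjub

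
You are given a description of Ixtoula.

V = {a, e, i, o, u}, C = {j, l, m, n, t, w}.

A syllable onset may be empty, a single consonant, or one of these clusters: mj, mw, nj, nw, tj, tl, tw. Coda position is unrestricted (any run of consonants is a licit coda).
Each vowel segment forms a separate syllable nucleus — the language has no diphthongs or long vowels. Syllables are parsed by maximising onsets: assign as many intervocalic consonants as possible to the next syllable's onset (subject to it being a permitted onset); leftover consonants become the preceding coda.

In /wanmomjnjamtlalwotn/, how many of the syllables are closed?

The vowels are a, o, a, a, o — 5 nuclei, so 5 syllables.
Between /a/ (V1) and /o/ (V2): cluster /nm/ — the longest permitted-onset suffix is /m/; onset = /m/, preceding coda = /n/.
Between /o/ (V2) and /a/ (V3): /mjnj/ — longest licit onset from the right is /nj/, leaving /mj/ as coda.
Between /a/ (V3) and /a/ (V4): /mtl/ splits as /m/ + /tl/ (/tl/ is the longest suffix that is a licit onset).
Between /a/ (V4) and /o/ (V5): cluster /lw/ — the longest permitted-onset suffix is /w/; onset = /w/, preceding coda = /l/.
Putting it together: wan.momj.njam.tlal.wotn.
Classifying each syllable: /wan/ (closed), /momj/ (closed), /njam/ (closed), /tlal/ (closed), /wotn/ (closed).
Closed syllables: 5.

5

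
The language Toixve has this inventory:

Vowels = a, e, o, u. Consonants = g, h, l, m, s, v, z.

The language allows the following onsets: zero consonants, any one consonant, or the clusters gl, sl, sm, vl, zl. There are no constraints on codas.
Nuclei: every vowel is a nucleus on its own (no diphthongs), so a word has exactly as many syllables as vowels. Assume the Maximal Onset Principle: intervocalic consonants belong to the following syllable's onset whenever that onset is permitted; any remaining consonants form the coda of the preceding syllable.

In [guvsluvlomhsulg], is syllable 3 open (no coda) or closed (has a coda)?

closed

The vowels are u, u, o, u — 4 nuclei, so 4 syllables.
σ1/σ2 boundary: /vsl/ — longest licit onset from the right is /sl/, leaving /v/ as coda.
σ2/σ3 boundary: /vl/ — entire cluster is a permitted onset → onset /vl/, coda ∅.
σ3/σ4 boundary: /mhs/ — longest licit onset from the right is /s/, leaving /mh/ as coda.
Syllabification: guv.slu.vlomh.sulg.
Syllable 3 is /vlomh/ with coda /mh/, so it is closed.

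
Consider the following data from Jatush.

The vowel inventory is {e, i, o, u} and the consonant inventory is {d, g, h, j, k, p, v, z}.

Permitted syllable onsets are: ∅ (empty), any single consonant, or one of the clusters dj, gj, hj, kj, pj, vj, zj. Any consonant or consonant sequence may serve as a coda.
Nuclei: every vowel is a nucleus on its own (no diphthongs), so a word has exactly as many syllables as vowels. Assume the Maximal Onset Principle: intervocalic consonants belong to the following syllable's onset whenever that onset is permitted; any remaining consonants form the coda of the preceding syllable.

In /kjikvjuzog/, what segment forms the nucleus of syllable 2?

Nuclei (vowels): i, u, o → 3 syllables.
The second nucleus (vowel 2 from the left) is /u/.

u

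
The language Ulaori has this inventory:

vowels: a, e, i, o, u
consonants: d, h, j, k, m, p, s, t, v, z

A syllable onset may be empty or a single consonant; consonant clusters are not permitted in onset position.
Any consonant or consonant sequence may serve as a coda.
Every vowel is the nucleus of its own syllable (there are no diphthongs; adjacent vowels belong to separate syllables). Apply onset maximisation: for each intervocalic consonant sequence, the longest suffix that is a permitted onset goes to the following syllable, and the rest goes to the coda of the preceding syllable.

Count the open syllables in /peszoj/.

Vowels present: e, o; each is a nucleus, giving 2 syllables.
/e…o/ gap (V1→V2): /sz/ — longest licit onset from the right is /z/, leaving /s/ as coda.
Syllabification: pes.zoj.
Classifying each syllable: /pes/ (closed), /zoj/ (closed).
Open syllables: 0.

0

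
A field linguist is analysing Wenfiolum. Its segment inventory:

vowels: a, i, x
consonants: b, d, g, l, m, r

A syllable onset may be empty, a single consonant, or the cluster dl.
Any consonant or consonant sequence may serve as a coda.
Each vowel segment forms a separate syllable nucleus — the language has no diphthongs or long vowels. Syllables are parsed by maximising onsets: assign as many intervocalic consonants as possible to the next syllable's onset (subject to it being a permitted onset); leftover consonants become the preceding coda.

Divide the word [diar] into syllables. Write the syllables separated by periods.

Nuclei (vowels): i, a → 2 syllables.
/i…a/ gap (V1→V2): nothing intervenes; syllable break is V.V.

di.ar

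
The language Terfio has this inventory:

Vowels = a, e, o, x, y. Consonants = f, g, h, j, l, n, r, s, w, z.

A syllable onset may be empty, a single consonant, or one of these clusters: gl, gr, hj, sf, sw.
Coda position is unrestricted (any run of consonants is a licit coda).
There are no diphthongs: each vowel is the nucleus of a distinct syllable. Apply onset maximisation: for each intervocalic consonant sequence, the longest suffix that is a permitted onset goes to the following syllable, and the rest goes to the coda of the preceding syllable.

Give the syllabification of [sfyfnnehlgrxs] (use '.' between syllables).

The vowels are y, e, x — 3 nuclei, so 3 syllables.
σ1/σ2 boundary: cluster /fnn/ — the longest permitted-onset suffix is /n/; onset = /n/, preceding coda = /fn/.
σ2/σ3 boundary: /hlgr/; trying suffixes from longest down, /gr/ is the first permitted one, so coda /hl/ | onset /gr/.

sfyfn.nehl.grxs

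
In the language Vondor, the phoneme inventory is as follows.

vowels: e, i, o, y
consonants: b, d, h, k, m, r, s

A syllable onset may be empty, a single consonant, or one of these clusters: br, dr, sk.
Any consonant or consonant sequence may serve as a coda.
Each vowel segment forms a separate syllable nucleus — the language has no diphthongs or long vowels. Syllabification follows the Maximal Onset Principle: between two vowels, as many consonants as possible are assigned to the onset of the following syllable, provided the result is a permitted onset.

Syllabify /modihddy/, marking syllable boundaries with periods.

mo.dihd.dy

Vowels present: o, i, y; each is a nucleus, giving 3 syllables.
Between /o/ (V1) and /i/ (V2): /d/ → onset of the next syllable (single consonants are always licit onsets).
Between /i/ (V2) and /y/ (V3): /hdd/ splits as /hd/ + /d/ (/d/ is the longest suffix that is a licit onset).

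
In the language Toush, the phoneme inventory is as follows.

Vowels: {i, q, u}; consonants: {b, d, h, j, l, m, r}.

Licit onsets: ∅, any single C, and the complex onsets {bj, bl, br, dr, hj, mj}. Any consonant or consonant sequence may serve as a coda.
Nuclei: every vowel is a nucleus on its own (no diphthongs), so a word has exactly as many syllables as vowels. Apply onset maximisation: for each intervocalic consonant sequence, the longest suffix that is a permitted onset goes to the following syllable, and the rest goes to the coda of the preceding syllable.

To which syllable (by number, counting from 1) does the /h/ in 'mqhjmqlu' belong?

1

Vowels present: q, q, u; each is a nucleus, giving 3 syllables.
/q…q/ gap (V1→V2): cluster /hjm/ — the longest permitted-onset suffix is /m/; onset = /m/, preceding coda = /hj/.
/q…u/ gap (V2→V3): just /l/ — single C goes to the following onset.
Putting it together: mqhj.mq.lu.
The /h/ is in the coda of syllable 1 (/mqhj/).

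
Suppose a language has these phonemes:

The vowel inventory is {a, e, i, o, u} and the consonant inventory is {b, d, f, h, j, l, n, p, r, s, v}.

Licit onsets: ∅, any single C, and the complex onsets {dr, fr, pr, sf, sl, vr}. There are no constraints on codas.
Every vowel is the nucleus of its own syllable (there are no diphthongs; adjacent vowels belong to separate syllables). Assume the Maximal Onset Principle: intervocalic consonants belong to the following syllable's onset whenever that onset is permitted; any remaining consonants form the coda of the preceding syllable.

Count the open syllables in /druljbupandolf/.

Nuclei (vowels): u, u, a, o → 4 syllables.
σ1/σ2 boundary: /ljb/; trying suffixes from longest down, /b/ is the first permitted one, so coda /lj/ | onset /b/.
σ2/σ3 boundary: /p/ → onset of the next syllable (single consonants are always licit onsets).
σ3/σ4 boundary: /nd/; trying suffixes from longest down, /d/ is the first permitted one, so coda /n/ | onset /d/.
Syllabification: drulj.bu.pan.dolf.
Classifying each syllable: /drulj/ (closed), /bu/ (open), /pan/ (closed), /dolf/ (closed).
Open syllables: 1.

1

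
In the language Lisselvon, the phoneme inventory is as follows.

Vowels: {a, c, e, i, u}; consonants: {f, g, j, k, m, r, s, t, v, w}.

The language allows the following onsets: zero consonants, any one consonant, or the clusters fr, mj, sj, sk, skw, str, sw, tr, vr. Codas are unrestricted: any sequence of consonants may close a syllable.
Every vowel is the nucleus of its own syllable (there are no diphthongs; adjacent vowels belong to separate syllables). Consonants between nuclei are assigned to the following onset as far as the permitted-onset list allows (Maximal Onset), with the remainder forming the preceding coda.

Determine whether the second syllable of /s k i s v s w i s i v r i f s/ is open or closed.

open

Vowels present: i, i, i, i; each is a nucleus, giving 4 syllables.
V1 /i/ – V2 /i/: /svsw/ — longest licit onset from the right is /sw/, leaving /sv/ as coda.
V2 /i/ – V3 /i/: just /s/ — single C goes to the following onset.
V3 /i/ – V4 /i/: /vr/ is a licit onset in full, so it all attaches to the next syllable.
Syllabification: skisv.swi.si.vrifs.
Syllable 2 is /swi/; it ends in its nucleus with no coda, so it is open.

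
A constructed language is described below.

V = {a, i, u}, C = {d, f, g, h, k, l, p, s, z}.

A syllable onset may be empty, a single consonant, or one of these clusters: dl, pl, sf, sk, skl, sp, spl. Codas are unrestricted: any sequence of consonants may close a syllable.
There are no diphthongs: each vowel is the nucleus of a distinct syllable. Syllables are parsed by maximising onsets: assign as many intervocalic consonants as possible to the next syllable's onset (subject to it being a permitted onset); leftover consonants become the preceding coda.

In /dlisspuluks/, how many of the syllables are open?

Nuclei (vowels): i, u, u → 3 syllables.
Between /i/ (V1) and /u/ (V2): /ssp/ splits as /s/ + /sp/ (/sp/ is the longest suffix that is a licit onset).
Between /u/ (V2) and /u/ (V3): /l/ → onset of the next syllable (single consonants are always licit onsets).
So the parse is dlis.spu.luks.
Classifying each syllable: /dlis/ (closed), /spu/ (open), /luks/ (closed).
Open syllables: 1.

1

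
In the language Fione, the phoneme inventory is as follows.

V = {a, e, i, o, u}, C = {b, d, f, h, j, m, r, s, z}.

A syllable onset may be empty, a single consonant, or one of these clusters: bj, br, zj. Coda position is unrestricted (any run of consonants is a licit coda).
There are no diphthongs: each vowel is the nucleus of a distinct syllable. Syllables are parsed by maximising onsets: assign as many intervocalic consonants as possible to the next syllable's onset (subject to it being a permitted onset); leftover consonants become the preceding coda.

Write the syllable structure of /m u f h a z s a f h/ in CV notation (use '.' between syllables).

CVC.CVC.CVCC

Nuclei (vowels): u, a, a → 3 syllables.
Between /u/ (V1) and /a/ (V2): /fh/; trying suffixes from longest down, /h/ is the first permitted one, so coda /f/ | onset /h/.
Between /a/ (V2) and /a/ (V3): /zs/ splits as /z/ + /s/ (/s/ is the longest suffix that is a licit onset).
Putting it together: muf.haz.safh.
Mapping each syllable to C/V: /muf/ → CVC, /haz/ → CVC, /safh/ → CVCC.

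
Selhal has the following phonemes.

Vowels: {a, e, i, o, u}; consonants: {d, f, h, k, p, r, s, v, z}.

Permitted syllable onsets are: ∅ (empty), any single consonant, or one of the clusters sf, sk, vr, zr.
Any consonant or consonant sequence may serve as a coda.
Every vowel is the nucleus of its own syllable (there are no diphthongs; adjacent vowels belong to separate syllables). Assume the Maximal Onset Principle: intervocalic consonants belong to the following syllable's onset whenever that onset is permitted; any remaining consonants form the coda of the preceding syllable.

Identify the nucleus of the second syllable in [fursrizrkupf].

The vowels are u, i, u — 3 nuclei, so 3 syllables.
The second nucleus (vowel 2 from the left) is /i/.

i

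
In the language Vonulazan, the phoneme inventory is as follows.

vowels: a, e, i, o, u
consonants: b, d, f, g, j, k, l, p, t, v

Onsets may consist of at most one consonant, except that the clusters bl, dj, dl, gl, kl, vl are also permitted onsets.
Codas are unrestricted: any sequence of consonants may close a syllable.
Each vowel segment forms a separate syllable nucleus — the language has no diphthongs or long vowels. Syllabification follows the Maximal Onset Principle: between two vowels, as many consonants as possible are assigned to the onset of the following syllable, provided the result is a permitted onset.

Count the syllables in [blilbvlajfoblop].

4

Nuclei (vowels): i, a, o, o → 4 syllables.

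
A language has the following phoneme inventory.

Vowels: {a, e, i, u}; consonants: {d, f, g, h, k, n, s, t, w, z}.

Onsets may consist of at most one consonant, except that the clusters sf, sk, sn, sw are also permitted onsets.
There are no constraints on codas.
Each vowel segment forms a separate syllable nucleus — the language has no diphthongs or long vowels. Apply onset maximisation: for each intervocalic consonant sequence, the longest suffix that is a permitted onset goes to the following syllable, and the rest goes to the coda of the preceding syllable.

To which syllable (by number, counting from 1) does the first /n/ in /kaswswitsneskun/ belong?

3

Nuclei (vowels): a, i, e, u → 4 syllables.
σ1/σ2 boundary: /swsw/ — longest licit onset from the right is /sw/, leaving /sw/ as coda.
σ2/σ3 boundary: cluster /tsn/ — the longest permitted-onset suffix is /sn/; onset = /sn/, preceding coda = /t/.
σ3/σ4 boundary: /sk/ is a licit onset in full, so it all attaches to the next syllable.
Result: kasw.swit.sne.skun.
The first /n/ is in the onset of syllable 3 (/sne/).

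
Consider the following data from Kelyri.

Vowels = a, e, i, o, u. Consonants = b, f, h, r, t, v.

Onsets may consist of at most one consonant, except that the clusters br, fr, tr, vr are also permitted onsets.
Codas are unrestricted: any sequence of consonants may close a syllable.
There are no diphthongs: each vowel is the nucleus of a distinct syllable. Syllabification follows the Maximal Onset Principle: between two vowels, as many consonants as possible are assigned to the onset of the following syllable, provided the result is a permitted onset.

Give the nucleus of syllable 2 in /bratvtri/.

The vowels are a, i — 2 nuclei, so 2 syllables.
The second nucleus (vowel 2 from the left) is /i/.

i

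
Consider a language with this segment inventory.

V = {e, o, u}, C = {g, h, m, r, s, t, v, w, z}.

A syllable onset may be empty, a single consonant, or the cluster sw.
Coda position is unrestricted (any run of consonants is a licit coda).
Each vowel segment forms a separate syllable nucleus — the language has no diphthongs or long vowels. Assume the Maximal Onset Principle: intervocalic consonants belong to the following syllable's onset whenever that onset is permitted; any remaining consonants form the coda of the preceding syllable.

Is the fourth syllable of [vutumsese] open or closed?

open

Nuclei (vowels): u, u, e, e → 4 syllables.
Between /u/ (V1) and /u/ (V2): just /t/ — single C goes to the following onset.
Between /u/ (V2) and /e/ (V3): /ms/ splits as /m/ + /s/ (/s/ is the longest suffix that is a licit onset).
Between /e/ (V3) and /e/ (V4): just /s/ — single C goes to the following onset.
Syllabification: vu.tum.se.se.
Syllable 4 is /se/; it ends in its nucleus with no coda, so it is open.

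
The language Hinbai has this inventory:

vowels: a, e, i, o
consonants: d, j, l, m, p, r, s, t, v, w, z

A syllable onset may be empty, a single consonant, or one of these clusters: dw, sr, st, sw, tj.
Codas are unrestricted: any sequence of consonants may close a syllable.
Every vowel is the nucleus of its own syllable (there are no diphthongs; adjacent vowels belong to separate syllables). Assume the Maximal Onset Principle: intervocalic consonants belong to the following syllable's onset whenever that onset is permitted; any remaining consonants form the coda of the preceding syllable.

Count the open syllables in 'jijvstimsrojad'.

1

Nuclei (vowels): i, i, o, a → 4 syllables.
V1 /i/ – V2 /i/: /jvst/ — longest licit onset from the right is /st/, leaving /jv/ as coda.
V2 /i/ – V3 /o/: /msr/ splits as /m/ + /sr/ (/sr/ is the longest suffix that is a licit onset).
V3 /o/ – V4 /a/: /j/ is a single consonant, so it becomes the next onset.
Syllabification: jijv.stim.sro.jad.
Classifying each syllable: /jijv/ (closed), /stim/ (closed), /sro/ (open), /jad/ (closed).
Open syllables: 1.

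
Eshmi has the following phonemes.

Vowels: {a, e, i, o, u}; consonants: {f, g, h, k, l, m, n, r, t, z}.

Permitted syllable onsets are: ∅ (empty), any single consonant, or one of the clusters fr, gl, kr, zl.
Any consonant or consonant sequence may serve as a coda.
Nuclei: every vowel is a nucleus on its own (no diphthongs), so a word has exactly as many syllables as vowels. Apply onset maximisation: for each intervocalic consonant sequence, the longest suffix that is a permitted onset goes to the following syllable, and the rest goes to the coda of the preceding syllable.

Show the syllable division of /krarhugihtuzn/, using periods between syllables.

krar.hu.gih.tuzn

Nuclei (vowels): a, u, i, u → 4 syllables.
V1 /a/ – V2 /u/: /rh/ splits as /r/ + /h/ (/h/ is the longest suffix that is a licit onset).
V2 /u/ – V3 /i/: /g/ is a single consonant, so it becomes the next onset.
V3 /i/ – V4 /u/: /ht/; trying suffixes from longest down, /t/ is the first permitted one, so coda /h/ | onset /t/.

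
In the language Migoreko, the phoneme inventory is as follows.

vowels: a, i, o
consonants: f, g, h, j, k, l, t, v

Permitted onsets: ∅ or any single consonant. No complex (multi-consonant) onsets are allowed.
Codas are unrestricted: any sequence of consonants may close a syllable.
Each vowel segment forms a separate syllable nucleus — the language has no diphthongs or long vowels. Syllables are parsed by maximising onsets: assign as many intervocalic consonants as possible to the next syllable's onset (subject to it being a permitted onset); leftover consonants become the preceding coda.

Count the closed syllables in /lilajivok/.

1

Nuclei (vowels): i, a, i, o → 4 syllables.
Between /i/ (V1) and /a/ (V2): /l/ → onset of the next syllable (single consonants are always licit onsets).
Between /a/ (V2) and /i/ (V3): /j/ → onset of the next syllable (single consonants are always licit onsets).
Between /i/ (V3) and /o/ (V4): just /v/ — single C goes to the following onset.
So the parse is li.la.ji.vok.
Classifying each syllable: /li/ (open), /la/ (open), /ji/ (open), /vok/ (closed).
Closed syllables: 1.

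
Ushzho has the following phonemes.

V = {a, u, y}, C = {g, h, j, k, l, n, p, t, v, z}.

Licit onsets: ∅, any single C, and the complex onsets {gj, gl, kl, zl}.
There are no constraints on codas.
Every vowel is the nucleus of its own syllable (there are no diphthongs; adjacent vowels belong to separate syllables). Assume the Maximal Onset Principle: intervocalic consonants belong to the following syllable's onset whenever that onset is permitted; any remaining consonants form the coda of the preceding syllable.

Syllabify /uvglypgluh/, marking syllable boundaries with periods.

uv.glyp.gluh

Nuclei (vowels): u, y, u → 3 syllables.
/u…y/ gap (V1→V2): cluster /vgl/ — the longest permitted-onset suffix is /gl/; onset = /gl/, preceding coda = /v/.
/y…u/ gap (V2→V3): cluster /pgl/ — the longest permitted-onset suffix is /gl/; onset = /gl/, preceding coda = /p/.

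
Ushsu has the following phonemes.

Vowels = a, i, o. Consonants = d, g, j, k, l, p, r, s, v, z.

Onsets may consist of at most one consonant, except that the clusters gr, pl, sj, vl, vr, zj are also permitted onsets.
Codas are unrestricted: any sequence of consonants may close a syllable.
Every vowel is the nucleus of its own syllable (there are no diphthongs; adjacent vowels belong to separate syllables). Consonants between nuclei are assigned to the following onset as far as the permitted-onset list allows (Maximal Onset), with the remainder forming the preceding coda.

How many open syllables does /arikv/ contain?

The vowels are a, i — 2 nuclei, so 2 syllables.
Between /a/ (V1) and /i/ (V2): /r/ is a single consonant, so it becomes the next onset.
Result: a.rikv.
Classifying each syllable: /a/ (open), /rikv/ (closed).
Open syllables: 1.

1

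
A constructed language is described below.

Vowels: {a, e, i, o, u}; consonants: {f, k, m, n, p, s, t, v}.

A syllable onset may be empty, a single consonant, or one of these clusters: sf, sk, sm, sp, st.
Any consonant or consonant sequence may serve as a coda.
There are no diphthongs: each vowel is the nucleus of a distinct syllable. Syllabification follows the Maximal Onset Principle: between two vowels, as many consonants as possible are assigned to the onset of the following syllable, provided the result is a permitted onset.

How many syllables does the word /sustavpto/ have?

The vowels are u, a, o — 3 nuclei, so 3 syllables.

3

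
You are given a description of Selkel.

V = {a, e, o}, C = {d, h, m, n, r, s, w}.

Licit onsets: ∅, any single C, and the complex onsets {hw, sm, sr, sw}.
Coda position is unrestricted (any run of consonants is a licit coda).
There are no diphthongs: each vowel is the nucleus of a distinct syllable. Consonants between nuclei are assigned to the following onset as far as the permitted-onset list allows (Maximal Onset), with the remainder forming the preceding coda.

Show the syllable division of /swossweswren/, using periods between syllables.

Vowels present: o, e, e; each is a nucleus, giving 3 syllables.
Between /o/ (V1) and /e/ (V2): /ssw/; trying suffixes from longest down, /sw/ is the first permitted one, so coda /s/ | onset /sw/.
Between /e/ (V2) and /e/ (V3): /swr/ splits as /sw/ + /r/ (/r/ is the longest suffix that is a licit onset).

swos.swesw.ren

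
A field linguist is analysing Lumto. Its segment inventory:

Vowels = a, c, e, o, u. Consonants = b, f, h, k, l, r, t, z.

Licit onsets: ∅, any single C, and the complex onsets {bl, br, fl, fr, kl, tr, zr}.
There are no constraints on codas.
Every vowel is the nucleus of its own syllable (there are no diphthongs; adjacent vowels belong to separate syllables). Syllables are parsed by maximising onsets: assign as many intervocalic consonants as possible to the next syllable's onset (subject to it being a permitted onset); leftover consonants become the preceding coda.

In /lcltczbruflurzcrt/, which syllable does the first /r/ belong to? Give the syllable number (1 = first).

Nuclei (vowels): c, c, u, u, c → 5 syllables.
V1 /c/ – V2 /c/: /lt/ — longest licit onset from the right is /t/, leaving /l/ as coda.
V2 /c/ – V3 /u/: /zbr/ — longest licit onset from the right is /br/, leaving /z/ as coda.
V3 /u/ – V4 /u/: /fl/ — entire cluster is a permitted onset → onset /fl/, coda ∅.
V4 /u/ – V5 /c/: /rz/ splits as /r/ + /z/ (/z/ is the longest suffix that is a licit onset).
Putting it together: lcl.tcz.bru.flur.zcrt.
The first /r/ is in the onset of syllable 3 (/bru/).

3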